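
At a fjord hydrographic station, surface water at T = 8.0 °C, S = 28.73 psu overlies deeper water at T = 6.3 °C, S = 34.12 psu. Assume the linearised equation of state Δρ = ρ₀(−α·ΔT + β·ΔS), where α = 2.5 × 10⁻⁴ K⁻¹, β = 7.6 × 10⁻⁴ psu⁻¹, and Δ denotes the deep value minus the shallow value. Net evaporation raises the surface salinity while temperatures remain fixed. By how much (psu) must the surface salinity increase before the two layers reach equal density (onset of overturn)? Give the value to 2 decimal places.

Neutral buoyancy requires −α(T_deep − T_surf) + β(S_deep − S_surf′) = 0.
S_surf′ = S_deep − (α/β)·ΔT = 34.12 − (2.5 × 10⁻⁴/7.6 × 10⁻⁴)·(-1.7) = 34.6792 psu.
Increase required: 34.6792 − 28.73 = 5.9492 psu.

5.95 psu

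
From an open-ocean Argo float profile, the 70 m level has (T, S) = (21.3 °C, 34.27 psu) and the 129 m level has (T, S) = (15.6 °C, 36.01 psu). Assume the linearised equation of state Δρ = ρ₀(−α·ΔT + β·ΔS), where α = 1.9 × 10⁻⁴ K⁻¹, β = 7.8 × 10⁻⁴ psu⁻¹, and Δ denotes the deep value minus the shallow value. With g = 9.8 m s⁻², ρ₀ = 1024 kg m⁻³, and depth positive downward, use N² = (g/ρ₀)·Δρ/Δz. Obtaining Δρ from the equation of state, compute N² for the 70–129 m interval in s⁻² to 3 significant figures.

4.05 × 10⁻⁴ s⁻²

ΔT = -5.7 K, ΔS = +1.74 psu (deep − shallow).
Δρ/ρ₀ = −αΔT + βΔS = 1.083 × 10⁻³ + 1.3572 × 10⁻³ = 2.4402 × 10⁻³, so Δρ ≈ 2.499 kg m⁻³.
N² = (g/ρ₀)·Δρ/Δz = g·(Δρ/ρ₀)/Δz = 9.8 × 2.4402 × 10⁻³ / 59 = 4.0532 × 10⁻⁴ s⁻² ≈ 4.05 × 10⁻⁴ s⁻².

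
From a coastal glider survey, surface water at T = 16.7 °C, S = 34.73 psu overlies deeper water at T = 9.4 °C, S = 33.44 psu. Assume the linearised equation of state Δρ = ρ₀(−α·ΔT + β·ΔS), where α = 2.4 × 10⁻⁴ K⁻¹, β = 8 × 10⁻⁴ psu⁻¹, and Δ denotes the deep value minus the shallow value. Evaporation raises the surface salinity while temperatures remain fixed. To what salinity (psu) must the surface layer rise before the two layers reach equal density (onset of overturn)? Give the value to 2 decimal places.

35.63 psu

Neutral buoyancy requires −α(T_deep − T_surf) + β(S_deep − S_surf′) = 0.
S_surf′ = S_deep − (α/β)·ΔT = 33.44 − (2.4 × 10⁻⁴/8 × 10⁻⁴)·(-7.3) = 35.6300 psu.
Increase required: 35.6300 − 34.73 = 0.9000 psu.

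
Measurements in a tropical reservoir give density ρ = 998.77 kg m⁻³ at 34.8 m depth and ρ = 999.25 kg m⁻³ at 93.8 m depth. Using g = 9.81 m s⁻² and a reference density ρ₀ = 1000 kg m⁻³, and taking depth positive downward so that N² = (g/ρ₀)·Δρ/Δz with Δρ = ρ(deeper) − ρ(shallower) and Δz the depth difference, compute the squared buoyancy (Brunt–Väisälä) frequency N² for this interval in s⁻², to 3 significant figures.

7.98 × 10⁻⁵ s⁻²

Δρ = 999.25 − 998.77 = 0.48 kg m⁻³ over Δz = 93.8 − 34.8 = 59 m.
N² = (9.81/1000) × (0.48/59) = 7.9810 × 10⁻⁵ s⁻² ≈ 7.98 × 10⁻⁵ s⁻².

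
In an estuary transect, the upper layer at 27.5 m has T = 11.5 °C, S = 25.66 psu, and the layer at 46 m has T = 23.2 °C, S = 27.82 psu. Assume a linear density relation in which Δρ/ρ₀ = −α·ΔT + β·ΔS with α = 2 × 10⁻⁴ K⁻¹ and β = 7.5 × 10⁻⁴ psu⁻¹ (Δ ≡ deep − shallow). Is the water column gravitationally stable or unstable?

unstable

ΔT = 23.2 − 11.5 = +11.7 K and ΔS = 27.82 − 25.66 = +2.16 psu (deep − shallow).
−αΔT = -2.34 × 10⁻³; βΔS = 1.62 × 10⁻³; sum Δρ/ρ₀ = -7.20 × 10⁻⁴.
Δρ/ρ₀ < 0, so Δρ < 0: deeper water is lighter → statically unstable; the column would overturn.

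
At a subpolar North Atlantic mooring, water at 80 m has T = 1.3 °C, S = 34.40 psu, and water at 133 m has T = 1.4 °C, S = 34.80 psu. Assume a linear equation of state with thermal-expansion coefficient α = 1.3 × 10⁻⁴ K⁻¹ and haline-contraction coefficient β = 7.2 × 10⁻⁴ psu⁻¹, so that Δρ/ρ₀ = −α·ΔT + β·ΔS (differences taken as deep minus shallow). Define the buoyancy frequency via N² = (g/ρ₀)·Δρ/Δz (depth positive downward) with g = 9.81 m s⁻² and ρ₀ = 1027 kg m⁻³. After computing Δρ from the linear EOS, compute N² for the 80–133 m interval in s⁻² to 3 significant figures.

5.09 × 10⁻⁵ s⁻²

ΔT = +0.1 K, ΔS = +0.40 psu (deep − shallow).
Δρ/ρ₀ = −αΔT + βΔS = -1.30 × 10⁻⁵ + 2.88 × 10⁻⁴ = 2.75 × 10⁻⁴, so Δρ ≈ 0.2824 kg m⁻³.
N² = (g/ρ₀)·Δρ/Δz = g·(Δρ/ρ₀)/Δz = 9.81 × 2.75 × 10⁻⁴ / 53 = 5.0901 × 10⁻⁵ s⁻² ≈ 5.09 × 10⁻⁵ s⁻².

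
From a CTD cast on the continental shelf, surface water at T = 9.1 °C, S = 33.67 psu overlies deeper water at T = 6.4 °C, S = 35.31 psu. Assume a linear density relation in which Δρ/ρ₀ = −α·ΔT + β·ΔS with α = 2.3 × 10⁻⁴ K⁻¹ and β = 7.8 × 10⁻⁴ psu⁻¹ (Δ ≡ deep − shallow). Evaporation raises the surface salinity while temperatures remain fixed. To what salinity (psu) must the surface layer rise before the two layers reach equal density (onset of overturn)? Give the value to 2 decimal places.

Neutral buoyancy requires −α(T_deep − T_surf) + β(S_deep − S_surf′) = 0.
S_surf′ = S_deep − (α/β)·ΔT = 35.31 − (2.3 × 10⁻⁴/7.8 × 10⁻⁴)·(-2.7) = 36.1062 psu.
Increase required: 36.1062 − 33.67 = 2.4362 psu.

36.11 psu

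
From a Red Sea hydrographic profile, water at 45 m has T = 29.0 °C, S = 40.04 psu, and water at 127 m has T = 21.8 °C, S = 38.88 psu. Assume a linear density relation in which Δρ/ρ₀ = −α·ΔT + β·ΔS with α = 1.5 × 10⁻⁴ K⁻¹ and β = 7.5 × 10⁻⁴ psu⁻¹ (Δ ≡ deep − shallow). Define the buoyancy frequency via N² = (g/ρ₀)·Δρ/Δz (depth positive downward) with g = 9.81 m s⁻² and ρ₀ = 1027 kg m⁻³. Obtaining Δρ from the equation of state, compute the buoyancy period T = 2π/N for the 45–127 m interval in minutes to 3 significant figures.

20.9 min

ΔT = -7.2 K, ΔS = -1.16 psu (deep − shallow).
Δρ/ρ₀ = −αΔT + βΔS = 1.08 × 10⁻³ − 8.70 × 10⁻⁴ = 2.10 × 10⁻⁴, so Δρ ≈ 0.2157 kg m⁻³.
N² = (g/ρ₀)·Δρ/Δz = g·(Δρ/ρ₀)/Δz = 9.81 × 2.10 × 10⁻⁴ / 82 = 2.5123 × 10⁻⁵ s⁻².
N = √(2.5123 × 10⁻⁵) = 5.0123 × 10⁻³ rad s⁻¹ → T = 2π/N = 1.2536 × 10³ s = 20.893 min ≈ 20.9 min.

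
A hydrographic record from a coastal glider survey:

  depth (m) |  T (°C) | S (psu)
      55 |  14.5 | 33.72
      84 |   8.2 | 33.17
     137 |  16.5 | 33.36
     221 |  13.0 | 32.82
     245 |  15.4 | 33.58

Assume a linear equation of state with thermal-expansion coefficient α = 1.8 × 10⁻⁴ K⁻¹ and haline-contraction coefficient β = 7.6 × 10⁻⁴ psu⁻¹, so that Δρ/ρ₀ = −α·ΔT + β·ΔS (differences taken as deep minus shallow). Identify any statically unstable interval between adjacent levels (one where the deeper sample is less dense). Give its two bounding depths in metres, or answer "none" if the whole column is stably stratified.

Evaluate Δρ/ρ₀ = −αΔT + βΔS across each adjacent pair:
  55–84 m: −αΔT+βΔS = −(1.8 × 10⁻⁴)(-6.3)+(7.6 × 10⁻⁴)(-0.55) = 7.2 × 10⁻⁴ → stable
  84–137 m: −αΔT+βΔS = −(1.8 × 10⁻⁴)(+8.3)+(7.6 × 10⁻⁴)(+0.19) = -1.3 × 10⁻³ → UNSTABLE
  137–221 m: −αΔT+βΔS = −(1.8 × 10⁻⁴)(-3.5)+(7.6 × 10⁻⁴)(-0.54) = 2.2 × 10⁻⁴ → stable
  221–245 m: −αΔT+βΔS = −(1.8 × 10⁻⁴)(+2.4)+(7.6 × 10⁻⁴)(+0.76) = 1.5 × 10⁻⁴ → stable
The 84–137 m interval has Δρ < 0: lighter water underlies denser water.

84–137 m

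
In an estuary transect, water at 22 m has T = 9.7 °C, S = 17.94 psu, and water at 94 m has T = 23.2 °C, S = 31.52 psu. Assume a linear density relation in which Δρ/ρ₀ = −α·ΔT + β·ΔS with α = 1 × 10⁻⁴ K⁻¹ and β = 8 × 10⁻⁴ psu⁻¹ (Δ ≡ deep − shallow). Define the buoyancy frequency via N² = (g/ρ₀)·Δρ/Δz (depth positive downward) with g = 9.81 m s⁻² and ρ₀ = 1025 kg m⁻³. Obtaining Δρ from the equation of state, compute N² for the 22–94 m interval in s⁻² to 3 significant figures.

ΔT = +13.5 K, ΔS = +13.58 psu (deep − shallow).
Δρ/ρ₀ = −αΔT + βΔS = -1.35 × 10⁻³ + 0.010864 = 9.514 × 10⁻³, so Δρ ≈ 9.752 kg m⁻³.
N² = (g/ρ₀)·Δρ/Δz = g·(Δρ/ρ₀)/Δz = 9.81 × 9.514 × 10⁻³ / 72 = 1.2963 × 10⁻³ s⁻² ≈ 1.30 × 10⁻³ s⁻².

1.30 × 10⁻³ s⁻²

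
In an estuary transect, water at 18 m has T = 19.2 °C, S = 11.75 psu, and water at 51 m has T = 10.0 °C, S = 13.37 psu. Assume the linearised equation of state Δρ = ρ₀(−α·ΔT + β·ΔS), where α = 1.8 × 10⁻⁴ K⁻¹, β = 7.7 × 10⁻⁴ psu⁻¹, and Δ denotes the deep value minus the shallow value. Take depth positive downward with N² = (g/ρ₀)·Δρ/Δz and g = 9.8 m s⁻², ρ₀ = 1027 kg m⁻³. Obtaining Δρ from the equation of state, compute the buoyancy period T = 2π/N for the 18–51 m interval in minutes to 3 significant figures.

ΔT = -9.2 K, ΔS = +1.62 psu (deep − shallow).
Δρ/ρ₀ = −αΔT + βΔS = 1.656 × 10⁻³ + 1.2474 × 10⁻³ = 2.9034 × 10⁻³, so Δρ ≈ 2.982 kg m⁻³.
N² = (g/ρ₀)·Δρ/Δz = g·(Δρ/ρ₀)/Δz = 9.8 × 2.9034 × 10⁻³ / 33 = 8.6222 × 10⁻⁴ s⁻².
N = √(8.6222 × 10⁻⁴) = 0.029364 rad s⁻¹ → T = 2π/N = 213.98 s = 3.5663 min ≈ 3.57 min.

3.57 min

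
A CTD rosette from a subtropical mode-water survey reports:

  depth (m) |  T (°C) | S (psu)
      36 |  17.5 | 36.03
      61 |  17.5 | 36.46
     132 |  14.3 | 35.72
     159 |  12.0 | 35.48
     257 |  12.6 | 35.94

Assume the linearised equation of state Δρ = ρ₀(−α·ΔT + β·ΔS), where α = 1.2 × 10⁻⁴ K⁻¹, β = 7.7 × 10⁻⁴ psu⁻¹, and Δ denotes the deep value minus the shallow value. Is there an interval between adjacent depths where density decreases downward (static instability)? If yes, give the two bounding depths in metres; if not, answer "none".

61–132 m

Evaluate Δρ/ρ₀ = −αΔT + βΔS across each adjacent pair:
  36–61 m: −αΔT+βΔS = −(1.2 × 10⁻⁴)(+0.0)+(7.7 × 10⁻⁴)(+0.43) = 3.3 × 10⁻⁴ → stable
  61–132 m: −αΔT+βΔS = −(1.2 × 10⁻⁴)(-3.2)+(7.7 × 10⁻⁴)(-0.74) = -1.9 × 10⁻⁴ → UNSTABLE
  132–159 m: −αΔT+βΔS = −(1.2 × 10⁻⁴)(-2.3)+(7.7 × 10⁻⁴)(-0.24) = 9.1 × 10⁻⁵ → stable
  159–257 m: −αΔT+βΔS = −(1.2 × 10⁻⁴)(+0.6)+(7.7 × 10⁻⁴)(+0.46) = 2.8 × 10⁻⁴ → stable
The 61–132 m interval has Δρ < 0: lighter water underlies denser water.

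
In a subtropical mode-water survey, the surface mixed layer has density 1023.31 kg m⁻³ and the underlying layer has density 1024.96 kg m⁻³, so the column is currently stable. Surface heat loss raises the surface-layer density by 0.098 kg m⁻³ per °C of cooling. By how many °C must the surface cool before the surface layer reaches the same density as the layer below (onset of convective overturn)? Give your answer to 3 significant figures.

Density deficit of the surface layer: 1024.96 − 1023.31 = 1.65 kg m⁻³.
Required change = 1.65 / 0.098 = 16.8 °C.

16.8 °C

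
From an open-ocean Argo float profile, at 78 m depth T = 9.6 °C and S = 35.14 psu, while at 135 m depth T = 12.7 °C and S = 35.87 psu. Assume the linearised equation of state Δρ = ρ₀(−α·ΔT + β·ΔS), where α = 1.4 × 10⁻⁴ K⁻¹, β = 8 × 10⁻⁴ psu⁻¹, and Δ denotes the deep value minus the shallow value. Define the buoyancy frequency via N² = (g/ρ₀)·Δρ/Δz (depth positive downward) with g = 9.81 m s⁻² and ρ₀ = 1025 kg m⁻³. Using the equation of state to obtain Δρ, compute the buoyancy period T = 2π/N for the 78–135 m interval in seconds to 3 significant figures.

ΔT = +3.1 K, ΔS = +0.73 psu (deep − shallow).
Δρ/ρ₀ = −αΔT + βΔS = -4.34 × 10⁻⁴ + 5.84 × 10⁻⁴ = 1.50 × 10⁻⁴, so Δρ ≈ 0.1538 kg m⁻³.
N² = (g/ρ₀)·Δρ/Δz = g·(Δρ/ρ₀)/Δz = 9.81 × 1.50 × 10⁻⁴ / 57 = 2.5816 × 10⁻⁵ s⁻².
N = √(2.5816 × 10⁻⁵) = 5.0809 × 10⁻³ rad s⁻¹ → T = 2π/N = 1.2366 × 10³ s ≈ 1.24 × 10³ s.

1.24 × 10³ s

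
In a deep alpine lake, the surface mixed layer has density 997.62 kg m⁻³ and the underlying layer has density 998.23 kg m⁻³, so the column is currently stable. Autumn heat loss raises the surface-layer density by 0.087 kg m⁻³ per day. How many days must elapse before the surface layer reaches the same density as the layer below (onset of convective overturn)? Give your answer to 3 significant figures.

7.01 days

Density deficit of the surface layer: 998.23 − 997.62 = 0.61 kg m⁻³.
Required change = 0.61 / 0.087 = 7.01 days.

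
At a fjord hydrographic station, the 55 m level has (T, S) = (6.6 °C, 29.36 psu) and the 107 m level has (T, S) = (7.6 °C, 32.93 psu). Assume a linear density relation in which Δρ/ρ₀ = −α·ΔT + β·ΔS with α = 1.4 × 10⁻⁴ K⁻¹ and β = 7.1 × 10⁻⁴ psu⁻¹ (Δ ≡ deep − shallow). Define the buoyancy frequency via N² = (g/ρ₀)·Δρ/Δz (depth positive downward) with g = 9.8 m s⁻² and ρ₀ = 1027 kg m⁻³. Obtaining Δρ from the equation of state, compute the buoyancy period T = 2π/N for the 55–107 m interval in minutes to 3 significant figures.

ΔT = +1.0 K, ΔS = +3.57 psu (deep − shallow).
Δρ/ρ₀ = −αΔT + βΔS = -1.40 × 10⁻⁴ + 2.5347 × 10⁻³ = 2.3947 × 10⁻³, so Δρ ≈ 2.459 kg m⁻³.
N² = (g/ρ₀)·Δρ/Δz = g·(Δρ/ρ₀)/Δz = 9.8 × 2.3947 × 10⁻³ / 52 = 4.5131 × 10⁻⁴ s⁻².
N = √(4.5131 × 10⁻⁴) = 0.021244 rad s⁻¹ → T = 2π/N = 295.76 s = 4.9293 min ≈ 4.93 min.

4.93 min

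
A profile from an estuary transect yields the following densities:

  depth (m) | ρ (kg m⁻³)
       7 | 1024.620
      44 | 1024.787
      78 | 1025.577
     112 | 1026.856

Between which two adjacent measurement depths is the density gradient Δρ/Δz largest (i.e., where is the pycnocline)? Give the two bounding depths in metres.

78–112 m

Compute the density gradient over each adjacent pair:
  7–44 m: Δρ/Δz = 0.167/37 = 4.5 × 10⁻³ kg m⁻⁴
  44–78 m: Δρ/Δz = 0.790/34 = 0.023 kg m⁻⁴
  78–112 m: Δρ/Δz = 1.279/34 = 0.038 kg m⁻⁴
The largest gradient is in the 78–112 m interval — the pycnocline.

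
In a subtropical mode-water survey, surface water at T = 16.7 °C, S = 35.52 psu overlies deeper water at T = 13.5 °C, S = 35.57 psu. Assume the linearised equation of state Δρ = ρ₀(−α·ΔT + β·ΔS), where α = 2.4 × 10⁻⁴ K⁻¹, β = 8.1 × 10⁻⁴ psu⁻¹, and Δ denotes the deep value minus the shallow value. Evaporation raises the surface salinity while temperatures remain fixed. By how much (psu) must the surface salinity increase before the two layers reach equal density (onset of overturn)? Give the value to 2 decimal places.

1.00 psu

Neutral buoyancy requires −α(T_deep − T_surf) + β(S_deep − S_surf′) = 0.
S_surf′ = S_deep − (α/β)·ΔT = 35.57 − (2.4 × 10⁻⁴/8.1 × 10⁻⁴)·(-3.2) = 36.5181 psu.
Increase required: 36.5181 − 35.52 = 0.9981 psu.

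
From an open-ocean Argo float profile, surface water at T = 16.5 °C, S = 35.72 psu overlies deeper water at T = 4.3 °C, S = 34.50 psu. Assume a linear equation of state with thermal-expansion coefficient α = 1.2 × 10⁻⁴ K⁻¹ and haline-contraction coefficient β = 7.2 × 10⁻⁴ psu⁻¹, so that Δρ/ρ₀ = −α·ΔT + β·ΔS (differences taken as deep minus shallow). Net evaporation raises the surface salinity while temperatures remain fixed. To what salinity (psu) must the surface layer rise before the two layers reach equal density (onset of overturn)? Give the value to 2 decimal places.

36.53 psu

Neutral buoyancy requires −α(T_deep − T_surf) + β(S_deep − S_surf′) = 0.
S_surf′ = S_deep − (α/β)·ΔT = 34.50 − (1.2 × 10⁻⁴/7.2 × 10⁻⁴)·(-12.2) = 36.5333 psu.
Increase required: 36.5333 − 35.72 = 0.8133 psu.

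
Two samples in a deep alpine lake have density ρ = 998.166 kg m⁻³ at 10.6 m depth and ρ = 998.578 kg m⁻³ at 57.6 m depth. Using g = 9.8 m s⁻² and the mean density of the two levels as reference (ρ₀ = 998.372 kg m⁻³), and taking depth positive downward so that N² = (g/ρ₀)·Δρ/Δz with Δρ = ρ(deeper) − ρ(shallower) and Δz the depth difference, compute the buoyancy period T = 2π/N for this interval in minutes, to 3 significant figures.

Δρ = 998.578 − 998.166 = 0.412 kg m⁻³ over Δz = 57.6 − 10.6 = 47 m.
N² = (9.8/998.372) × (0.412/47) = 8.6046 × 10⁻⁵ s⁻².
N = √(8.6046 × 10⁻⁵) = 9.2761 × 10⁻³ rad s⁻¹, so T = 2π/N = 677.35 s = 11.289 min ≈ 11.3 min.

11.3 min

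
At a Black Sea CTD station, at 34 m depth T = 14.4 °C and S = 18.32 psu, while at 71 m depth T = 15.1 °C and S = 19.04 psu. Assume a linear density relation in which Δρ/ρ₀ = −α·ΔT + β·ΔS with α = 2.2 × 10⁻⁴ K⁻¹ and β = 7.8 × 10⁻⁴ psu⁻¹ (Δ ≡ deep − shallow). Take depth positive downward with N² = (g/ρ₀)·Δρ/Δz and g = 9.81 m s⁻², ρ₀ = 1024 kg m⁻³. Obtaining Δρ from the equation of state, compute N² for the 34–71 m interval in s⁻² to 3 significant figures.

ΔT = +0.7 K, ΔS = +0.72 psu (deep − shallow).
Δρ/ρ₀ = −αΔT + βΔS = -1.54 × 10⁻⁴ + 5.616 × 10⁻⁴ = 4.076 × 10⁻⁴, so Δρ ≈ 0.4174 kg m⁻³.
N² = (g/ρ₀)·Δρ/Δz = g·(Δρ/ρ₀)/Δz = 9.81 × 4.076 × 10⁻⁴ / 37 = 1.0807 × 10⁻⁴ s⁻² ≈ 1.08 × 10⁻⁴ s⁻².

1.08 × 10⁻⁴ s⁻²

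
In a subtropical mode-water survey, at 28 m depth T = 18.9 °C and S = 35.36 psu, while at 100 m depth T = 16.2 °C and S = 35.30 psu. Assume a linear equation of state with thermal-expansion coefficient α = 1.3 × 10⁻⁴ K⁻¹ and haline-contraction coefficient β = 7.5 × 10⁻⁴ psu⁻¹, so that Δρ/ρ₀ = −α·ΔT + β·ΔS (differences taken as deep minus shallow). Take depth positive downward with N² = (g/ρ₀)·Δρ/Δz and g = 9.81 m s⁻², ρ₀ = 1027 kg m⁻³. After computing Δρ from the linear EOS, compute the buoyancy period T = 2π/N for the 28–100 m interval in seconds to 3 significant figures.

ΔT = -2.7 K, ΔS = -0.06 psu (deep − shallow).
Δρ/ρ₀ = −αΔT + βΔS = 3.51 × 10⁻⁴ − 4.50 × 10⁻⁵ = 3.06 × 10⁻⁴, so Δρ ≈ 0.3143 kg m⁻³.
N² = (g/ρ₀)·Δρ/Δz = g·(Δρ/ρ₀)/Δz = 9.81 × 3.06 × 10⁻⁴ / 72 = 4.1693 × 10⁻⁵ s⁻².
N = √(4.1693 × 10⁻⁵) = 6.4570 × 10⁻³ rad s⁻¹ → T = 2π/N = 973.08 s ≈ 973 s.

973 s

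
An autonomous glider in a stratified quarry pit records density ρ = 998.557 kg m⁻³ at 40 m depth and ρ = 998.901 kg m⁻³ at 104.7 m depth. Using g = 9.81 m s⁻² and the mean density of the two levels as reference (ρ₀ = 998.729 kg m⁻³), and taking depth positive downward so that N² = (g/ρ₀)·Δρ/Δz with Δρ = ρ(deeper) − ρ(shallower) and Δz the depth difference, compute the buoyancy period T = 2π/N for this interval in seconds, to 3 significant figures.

869 s

Δρ = 998.901 − 998.557 = 0.344 kg m⁻³ over Δz = 104.7 − 40 = 64.7 m.
N² = (9.81/998.729) × (0.344/64.7) = 5.2225 × 10⁻⁵ s⁻².
N = √(5.2225 × 10⁻⁵) = 7.2267 × 10⁻³ rad s⁻¹, so T = 2π/N = 869.44 s ≈ 869 s.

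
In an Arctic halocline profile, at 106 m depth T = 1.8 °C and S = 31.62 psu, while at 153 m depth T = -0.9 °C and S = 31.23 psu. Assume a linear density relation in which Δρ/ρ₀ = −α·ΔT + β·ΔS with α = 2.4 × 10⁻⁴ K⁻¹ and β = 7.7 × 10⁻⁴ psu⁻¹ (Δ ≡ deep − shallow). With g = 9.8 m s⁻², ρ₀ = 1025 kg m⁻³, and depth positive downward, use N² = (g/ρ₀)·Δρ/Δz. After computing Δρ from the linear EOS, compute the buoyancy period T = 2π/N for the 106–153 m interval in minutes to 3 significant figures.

ΔT = -2.7 K, ΔS = -0.39 psu (deep − shallow).
Δρ/ρ₀ = −αΔT + βΔS = 6.48 × 10⁻⁴ − 3.003 × 10⁻⁴ = 3.477 × 10⁻⁴, so Δρ ≈ 0.3564 kg m⁻³.
N² = (g/ρ₀)·Δρ/Δz = g·(Δρ/ρ₀)/Δz = 9.8 × 3.477 × 10⁻⁴ / 47 = 7.2499 × 10⁻⁵ s⁻².
N = √(7.2499 × 10⁻⁵) = 8.5146 × 10⁻³ rad s⁻¹ → T = 2π/N = 737.93 s = 12.299 min ≈ 12.3 min.

12.3 min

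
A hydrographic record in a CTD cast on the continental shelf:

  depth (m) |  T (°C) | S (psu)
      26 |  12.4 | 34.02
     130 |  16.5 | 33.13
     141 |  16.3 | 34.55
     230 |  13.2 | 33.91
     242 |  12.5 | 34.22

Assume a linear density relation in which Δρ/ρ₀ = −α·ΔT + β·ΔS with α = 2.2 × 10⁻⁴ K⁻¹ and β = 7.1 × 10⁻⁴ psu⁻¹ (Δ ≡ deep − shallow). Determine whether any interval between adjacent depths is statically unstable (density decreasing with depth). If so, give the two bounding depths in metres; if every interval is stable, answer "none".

Evaluate Δρ/ρ₀ = −αΔT + βΔS across each adjacent pair:
  26–130 m: −αΔT+βΔS = −(2.2 × 10⁻⁴)(+4.1)+(7.1 × 10⁻⁴)(-0.89) = -1.5 × 10⁻³ → UNSTABLE
  130–141 m: −αΔT+βΔS = −(2.2 × 10⁻⁴)(-0.2)+(7.1 × 10⁻⁴)(+1.42) = 1.1 × 10⁻³ → stable
  141–230 m: −αΔT+βΔS = −(2.2 × 10⁻⁴)(-3.1)+(7.1 × 10⁻⁴)(-0.64) = 2.3 × 10⁻⁴ → stable
  230–242 m: −αΔT+βΔS = −(2.2 × 10⁻⁴)(-0.7)+(7.1 × 10⁻⁴)(+0.31) = 3.7 × 10⁻⁴ → stable
The 26–130 m interval has Δρ < 0: lighter water underlies denser water.

26–130 m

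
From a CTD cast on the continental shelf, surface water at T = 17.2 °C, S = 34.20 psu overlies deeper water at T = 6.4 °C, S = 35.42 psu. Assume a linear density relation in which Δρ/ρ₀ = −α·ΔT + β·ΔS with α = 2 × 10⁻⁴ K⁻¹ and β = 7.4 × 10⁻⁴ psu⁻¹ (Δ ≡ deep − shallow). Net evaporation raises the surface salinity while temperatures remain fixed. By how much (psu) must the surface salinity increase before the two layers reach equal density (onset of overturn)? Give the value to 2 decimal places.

4.14 psu

Neutral buoyancy requires −α(T_deep − T_surf) + β(S_deep − S_surf′) = 0.
S_surf′ = S_deep − (α/β)·ΔT = 35.42 − (2 × 10⁻⁴/7.4 × 10⁻⁴)·(-10.8) = 38.3389 psu.
Increase required: 38.3389 − 34.20 = 4.1389 psu.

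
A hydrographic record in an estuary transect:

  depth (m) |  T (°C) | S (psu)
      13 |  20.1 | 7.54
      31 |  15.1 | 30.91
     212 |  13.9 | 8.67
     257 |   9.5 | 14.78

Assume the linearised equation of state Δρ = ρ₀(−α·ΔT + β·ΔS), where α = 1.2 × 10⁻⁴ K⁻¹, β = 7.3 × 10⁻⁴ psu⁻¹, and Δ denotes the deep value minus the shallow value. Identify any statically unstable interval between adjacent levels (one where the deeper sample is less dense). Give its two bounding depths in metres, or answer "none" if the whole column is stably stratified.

Evaluate Δρ/ρ₀ = −αΔT + βΔS across each adjacent pair:
  13–31 m: −αΔT+βΔS = −(1.2 × 10⁻⁴)(-5.0)+(7.3 × 10⁻⁴)(+23.37) = 0.018 → stable
  31–212 m: −αΔT+βΔS = −(1.2 × 10⁻⁴)(-1.2)+(7.3 × 10⁻⁴)(-22.24) = -0.016 → UNSTABLE
  212–257 m: −αΔT+βΔS = −(1.2 × 10⁻⁴)(-4.4)+(7.3 × 10⁻⁴)(+6.11) = 5.0 × 10⁻³ → stable
The 31–212 m interval has Δρ < 0: lighter water underlies denser water.

31–212 m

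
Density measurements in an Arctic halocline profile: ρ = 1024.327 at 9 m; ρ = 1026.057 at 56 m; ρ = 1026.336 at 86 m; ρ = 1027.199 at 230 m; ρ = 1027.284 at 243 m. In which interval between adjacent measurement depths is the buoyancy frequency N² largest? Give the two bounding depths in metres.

Compute the density gradient over each adjacent pair:
  9–56 m: Δρ/Δz = 1.730/47 = 0.037 kg m⁻⁴
  56–86 m: Δρ/Δz = 0.279/30 = 9.3 × 10⁻³ kg m⁻⁴
  86–230 m: Δρ/Δz = 0.863/144 = 6.0 × 10⁻³ kg m⁻⁴
  230–243 m: Δρ/Δz = 0.085/13 = 6.5 × 10⁻³ kg m⁻⁴
The largest gradient is in the 9–56 m interval — the pycnocline.

9–56 m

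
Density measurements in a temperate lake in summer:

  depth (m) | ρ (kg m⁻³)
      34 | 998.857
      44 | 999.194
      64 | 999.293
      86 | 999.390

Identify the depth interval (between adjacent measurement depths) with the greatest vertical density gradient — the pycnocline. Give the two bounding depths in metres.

34–44 m

Compute the density gradient over each adjacent pair:
  34–44 m: Δρ/Δz = 0.337/10 = 0.034 kg m⁻⁴
  44–64 m: Δρ/Δz = 0.099/20 = 5.0 × 10⁻³ kg m⁻⁴
  64–86 m: Δρ/Δz = 0.097/22 = 4.4 × 10⁻³ kg m⁻⁴
The largest gradient is in the 34–44 m interval — the pycnocline.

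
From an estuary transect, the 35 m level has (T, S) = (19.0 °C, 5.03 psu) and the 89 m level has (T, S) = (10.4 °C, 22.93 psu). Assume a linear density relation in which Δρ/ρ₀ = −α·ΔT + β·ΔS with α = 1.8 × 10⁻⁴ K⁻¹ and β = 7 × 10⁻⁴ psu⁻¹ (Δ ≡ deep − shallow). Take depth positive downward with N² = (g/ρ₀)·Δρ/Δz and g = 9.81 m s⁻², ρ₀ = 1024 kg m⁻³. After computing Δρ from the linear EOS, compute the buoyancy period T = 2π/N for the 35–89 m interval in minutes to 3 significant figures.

ΔT = -8.6 K, ΔS = +17.90 psu (deep − shallow).
Δρ/ρ₀ = −αΔT + βΔS = 1.548 × 10⁻³ + 0.01253 = 0.014078, so Δρ ≈ 14.42 kg m⁻³.
N² = (g/ρ₀)·Δρ/Δz = g·(Δρ/ρ₀)/Δz = 9.81 × 0.014078 / 54 = 2.5575 × 10⁻³ s⁻².
N = √(2.5575 × 10⁻³) = 0.050572 rad s⁻¹ → T = 2π/N = 124.24 s = 2.0707 min ≈ 2.07 min.

2.07 min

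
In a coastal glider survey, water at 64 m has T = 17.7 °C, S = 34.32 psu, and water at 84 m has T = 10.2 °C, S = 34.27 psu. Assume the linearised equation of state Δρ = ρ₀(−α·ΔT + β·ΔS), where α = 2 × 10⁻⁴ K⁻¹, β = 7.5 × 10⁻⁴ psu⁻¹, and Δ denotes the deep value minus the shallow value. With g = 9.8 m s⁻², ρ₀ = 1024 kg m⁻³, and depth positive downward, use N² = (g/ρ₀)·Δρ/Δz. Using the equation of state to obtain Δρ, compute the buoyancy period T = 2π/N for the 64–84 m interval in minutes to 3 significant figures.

ΔT = -7.5 K, ΔS = -0.05 psu (deep − shallow).
Δρ/ρ₀ = −αΔT + βΔS = 1.50 × 10⁻³ − 3.75 × 10⁻⁵ = 1.4625 × 10⁻³, so Δρ ≈ 1.498 kg m⁻³.
N² = (g/ρ₀)·Δρ/Δz = g·(Δρ/ρ₀)/Δz = 9.8 × 1.4625 × 10⁻³ / 20 = 7.1663 × 10⁻⁴ s⁻².
N = √(7.1663 × 10⁻⁴) = 0.026770 rad s⁻¹ → T = 2π/N = 234.71 s = 3.9118 min ≈ 3.91 min.

3.91 min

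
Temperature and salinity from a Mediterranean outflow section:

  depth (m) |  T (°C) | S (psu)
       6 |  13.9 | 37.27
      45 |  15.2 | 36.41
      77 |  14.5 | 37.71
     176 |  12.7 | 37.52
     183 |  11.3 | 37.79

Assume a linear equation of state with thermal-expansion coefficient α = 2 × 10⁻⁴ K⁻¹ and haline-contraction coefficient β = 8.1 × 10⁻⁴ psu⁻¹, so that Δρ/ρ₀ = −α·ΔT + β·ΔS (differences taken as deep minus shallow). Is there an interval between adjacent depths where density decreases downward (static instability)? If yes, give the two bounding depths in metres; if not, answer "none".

6–45 m

Evaluate Δρ/ρ₀ = −αΔT + βΔS across each adjacent pair:
  6–45 m: −αΔT+βΔS = −(2 × 10⁻⁴)(+1.3)+(8.1 × 10⁻⁴)(-0.86) = -9.6 × 10⁻⁴ → UNSTABLE
  45–77 m: −αΔT+βΔS = −(2 × 10⁻⁴)(-0.7)+(8.1 × 10⁻⁴)(+1.30) = 1.2 × 10⁻³ → stable
  77–176 m: −αΔT+βΔS = −(2 × 10⁻⁴)(-1.8)+(8.1 × 10⁻⁴)(-0.19) = 2.1 × 10⁻⁴ → stable
  176–183 m: −αΔT+βΔS = −(2 × 10⁻⁴)(-1.4)+(8.1 × 10⁻⁴)(+0.27) = 5.0 × 10⁻⁴ → stable
The 6–45 m interval has Δρ < 0: lighter water underlies denser water.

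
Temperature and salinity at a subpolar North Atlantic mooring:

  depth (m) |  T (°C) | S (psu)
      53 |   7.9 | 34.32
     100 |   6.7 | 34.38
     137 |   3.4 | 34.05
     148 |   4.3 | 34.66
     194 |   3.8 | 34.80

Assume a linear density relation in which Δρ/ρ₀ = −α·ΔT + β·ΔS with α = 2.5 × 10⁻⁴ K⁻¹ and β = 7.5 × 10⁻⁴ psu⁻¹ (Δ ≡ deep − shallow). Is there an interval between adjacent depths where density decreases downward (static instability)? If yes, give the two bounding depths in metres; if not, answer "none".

none

Evaluate Δρ/ρ₀ = −αΔT + βΔS across each adjacent pair:
  53–100 m: −αΔT+βΔS = −(2.5 × 10⁻⁴)(-1.2)+(7.5 × 10⁻⁴)(+0.06) = 3.4 × 10⁻⁴ → stable
  100–137 m: −αΔT+βΔS = −(2.5 × 10⁻⁴)(-3.3)+(7.5 × 10⁻⁴)(-0.33) = 5.8 × 10⁻⁴ → stable
  137–148 m: −αΔT+βΔS = −(2.5 × 10⁻⁴)(+0.9)+(7.5 × 10⁻⁴)(+0.61) = 2.3 × 10⁻⁴ → stable
  148–194 m: −αΔT+βΔS = −(2.5 × 10⁻⁴)(-0.5)+(7.5 × 10⁻⁴)(+0.14) = 2.3 × 10⁻⁴ → stable
Every interval has Δρ > 0: the column is stably stratified throughout.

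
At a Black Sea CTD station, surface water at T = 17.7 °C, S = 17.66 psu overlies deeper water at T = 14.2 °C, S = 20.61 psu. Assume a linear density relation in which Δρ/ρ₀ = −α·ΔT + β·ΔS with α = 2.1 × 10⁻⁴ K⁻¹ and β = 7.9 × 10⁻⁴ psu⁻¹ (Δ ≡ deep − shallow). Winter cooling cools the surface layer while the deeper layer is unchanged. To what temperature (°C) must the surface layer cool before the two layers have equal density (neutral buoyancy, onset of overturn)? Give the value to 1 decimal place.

Neutral buoyancy requires Δρ = 0, i.e. −α(T_deep − T_surf′) + β(S_deep − S_surf) = 0.
T_surf′ = T_deep − (β/α)·ΔS = 14.2 − (7.9 × 10⁻⁴/2.1 × 10⁻⁴)·(+2.95) = 3.102 °C.
Cooling required: 17.7 − (3.102) = 14.598 °C.

3.1 °C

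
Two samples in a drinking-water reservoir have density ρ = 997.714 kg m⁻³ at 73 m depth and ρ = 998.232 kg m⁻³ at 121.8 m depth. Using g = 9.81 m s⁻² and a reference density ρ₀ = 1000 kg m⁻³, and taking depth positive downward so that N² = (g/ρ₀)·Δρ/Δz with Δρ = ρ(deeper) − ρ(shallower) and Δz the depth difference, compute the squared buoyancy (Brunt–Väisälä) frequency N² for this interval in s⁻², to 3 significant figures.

1.04 × 10⁻⁴ s⁻²

Δρ = 998.232 − 997.714 = 0.518 kg m⁻³ over Δz = 121.8 − 73 = 48.8 m.
N² = (9.81/1000) × (0.518/48.8) = 1.0413 × 10⁻⁴ s⁻² ≈ 1.04 × 10⁻⁴ s⁻².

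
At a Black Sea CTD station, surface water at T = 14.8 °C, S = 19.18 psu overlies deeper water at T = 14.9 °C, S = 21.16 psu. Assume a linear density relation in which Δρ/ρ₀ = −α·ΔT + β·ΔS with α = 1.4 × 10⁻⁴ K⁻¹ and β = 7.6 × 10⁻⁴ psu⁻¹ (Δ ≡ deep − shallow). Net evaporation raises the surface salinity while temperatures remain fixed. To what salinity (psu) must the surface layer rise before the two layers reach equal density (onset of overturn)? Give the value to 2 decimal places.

21.14 psu

Neutral buoyancy requires −α(T_deep − T_surf) + β(S_deep − S_surf′) = 0.
S_surf′ = S_deep − (α/β)·ΔT = 21.16 − (1.4 × 10⁻⁴/7.6 × 10⁻⁴)·(+0.1) = 21.1416 psu.
Increase required: 21.1416 − 19.18 = 1.9616 psu.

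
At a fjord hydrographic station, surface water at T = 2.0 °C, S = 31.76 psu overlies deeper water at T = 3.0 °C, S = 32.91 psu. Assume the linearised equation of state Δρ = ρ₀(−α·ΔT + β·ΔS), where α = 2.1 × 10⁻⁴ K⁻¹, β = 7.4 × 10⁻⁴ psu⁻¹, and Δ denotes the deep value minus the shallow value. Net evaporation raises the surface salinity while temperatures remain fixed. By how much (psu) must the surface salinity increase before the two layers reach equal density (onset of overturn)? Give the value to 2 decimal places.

Neutral buoyancy requires −α(T_deep − T_surf) + β(S_deep − S_surf′) = 0.
S_surf′ = S_deep − (α/β)·ΔT = 32.91 − (2.1 × 10⁻⁴/7.4 × 10⁻⁴)·(+1.0) = 32.6262 psu.
Increase required: 32.6262 − 31.76 = 0.8662 psu.

0.87 psu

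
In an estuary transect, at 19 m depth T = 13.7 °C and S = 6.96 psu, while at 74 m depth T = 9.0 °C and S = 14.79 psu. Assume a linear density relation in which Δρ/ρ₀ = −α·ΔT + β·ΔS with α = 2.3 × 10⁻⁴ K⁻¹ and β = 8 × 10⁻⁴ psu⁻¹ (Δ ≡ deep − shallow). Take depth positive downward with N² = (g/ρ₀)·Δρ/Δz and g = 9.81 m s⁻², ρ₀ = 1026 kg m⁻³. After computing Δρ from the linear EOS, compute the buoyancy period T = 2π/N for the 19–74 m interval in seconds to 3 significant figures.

ΔT = -4.7 K, ΔS = +7.83 psu (deep − shallow).
Δρ/ρ₀ = −αΔT + βΔS = 1.081 × 10⁻³ + 6.264 × 10⁻³ = 7.345 × 10⁻³, so Δρ ≈ 7.536 kg m⁻³.
N² = (g/ρ₀)·Δρ/Δz = g·(Δρ/ρ₀)/Δz = 9.81 × 7.345 × 10⁻³ / 55 = 1.3101 × 10⁻³ s⁻².
N = √(1.3101 × 10⁻³) = 0.036195 rad s⁻¹ → T = 2π/N = 173.59 s ≈ 174 s.

174 s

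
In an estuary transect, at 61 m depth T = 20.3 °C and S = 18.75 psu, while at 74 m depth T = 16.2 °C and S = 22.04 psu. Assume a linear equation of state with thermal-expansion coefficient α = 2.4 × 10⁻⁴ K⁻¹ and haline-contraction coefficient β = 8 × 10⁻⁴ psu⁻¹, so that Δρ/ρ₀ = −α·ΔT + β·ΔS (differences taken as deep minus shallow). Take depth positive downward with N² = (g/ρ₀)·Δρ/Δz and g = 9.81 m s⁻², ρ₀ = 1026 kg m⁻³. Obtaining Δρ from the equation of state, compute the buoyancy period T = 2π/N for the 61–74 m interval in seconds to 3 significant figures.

ΔT = -4.1 K, ΔS = +3.29 psu (deep − shallow).
Δρ/ρ₀ = −αΔT + βΔS = 9.84 × 10⁻⁴ + 2.632 × 10⁻³ = 3.616 × 10⁻³, so Δρ ≈ 3.710 kg m⁻³.
N² = (g/ρ₀)·Δρ/Δz = g·(Δρ/ρ₀)/Δz = 9.81 × 3.616 × 10⁻³ / 13 = 2.7287 × 10⁻³ s⁻².
N = √(2.7287 × 10⁻³) = 0.052237 rad s⁻¹ → T = 2π/N = 120.28 s ≈ 120 s.

120 s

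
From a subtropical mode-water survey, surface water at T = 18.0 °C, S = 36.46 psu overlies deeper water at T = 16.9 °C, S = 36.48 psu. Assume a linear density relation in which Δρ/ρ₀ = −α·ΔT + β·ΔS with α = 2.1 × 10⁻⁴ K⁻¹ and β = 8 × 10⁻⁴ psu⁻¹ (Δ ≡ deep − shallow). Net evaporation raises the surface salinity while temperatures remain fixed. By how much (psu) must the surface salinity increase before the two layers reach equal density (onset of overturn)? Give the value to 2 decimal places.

0.31 psu

Neutral buoyancy requires −α(T_deep − T_surf) + β(S_deep − S_surf′) = 0.
S_surf′ = S_deep − (α/β)·ΔT = 36.48 − (2.1 × 10⁻⁴/8 × 10⁻⁴)·(-1.1) = 36.7687 psu.
Increase required: 36.7687 − 36.46 = 0.3087 psu.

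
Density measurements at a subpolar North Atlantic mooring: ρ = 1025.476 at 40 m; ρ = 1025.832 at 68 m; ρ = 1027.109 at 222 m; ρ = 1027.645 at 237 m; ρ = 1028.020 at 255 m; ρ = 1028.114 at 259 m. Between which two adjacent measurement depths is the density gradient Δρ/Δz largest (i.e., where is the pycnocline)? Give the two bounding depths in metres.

Compute the density gradient over each adjacent pair:
  40–68 m: Δρ/Δz = 0.356/28 = 0.013 kg m⁻⁴
  68–222 m: Δρ/Δz = 1.277/154 = 8.3 × 10⁻³ kg m⁻⁴
  222–237 m: Δρ/Δz = 0.536/15 = 0.036 kg m⁻⁴
  237–255 m: Δρ/Δz = 0.375/18 = 0.021 kg m⁻⁴
  255–259 m: Δρ/Δz = 0.094/4 = 0.024 kg m⁻⁴
The largest gradient is in the 222–237 m interval — the pycnocline.

222–237 m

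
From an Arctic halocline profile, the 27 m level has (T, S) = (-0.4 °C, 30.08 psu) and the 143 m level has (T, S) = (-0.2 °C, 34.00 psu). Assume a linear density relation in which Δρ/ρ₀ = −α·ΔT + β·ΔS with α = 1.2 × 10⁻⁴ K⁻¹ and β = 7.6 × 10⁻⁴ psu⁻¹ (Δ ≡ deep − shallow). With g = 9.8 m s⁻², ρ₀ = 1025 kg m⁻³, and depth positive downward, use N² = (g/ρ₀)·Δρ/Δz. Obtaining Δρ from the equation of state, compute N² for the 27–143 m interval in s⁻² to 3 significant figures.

ΔT = +0.2 K, ΔS = +3.92 psu (deep − shallow).
Δρ/ρ₀ = −αΔT + βΔS = -2.40 × 10⁻⁵ + 2.9792 × 10⁻³ = 2.9552 × 10⁻³, so Δρ ≈ 3.029 kg m⁻³.
N² = (g/ρ₀)·Δρ/Δz = g·(Δρ/ρ₀)/Δz = 9.8 × 2.9552 × 10⁻³ / 116 = 2.4966 × 10⁻⁴ s⁻² ≈ 2.50 × 10⁻⁴ s⁻².

2.50 × 10⁻⁴ s⁻²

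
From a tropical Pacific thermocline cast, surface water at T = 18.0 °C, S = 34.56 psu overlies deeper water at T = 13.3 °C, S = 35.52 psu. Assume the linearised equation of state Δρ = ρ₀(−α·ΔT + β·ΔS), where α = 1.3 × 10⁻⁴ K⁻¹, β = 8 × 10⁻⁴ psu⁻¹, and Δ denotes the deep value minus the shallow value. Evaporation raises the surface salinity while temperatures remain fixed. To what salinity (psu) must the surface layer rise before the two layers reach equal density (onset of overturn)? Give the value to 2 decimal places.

36.28 psu

Neutral buoyancy requires −α(T_deep − T_surf) + β(S_deep − S_surf′) = 0.
S_surf′ = S_deep − (α/β)·ΔT = 35.52 − (1.3 × 10⁻⁴/8 × 10⁻⁴)·(-4.7) = 36.2838 psu.
Increase required: 36.2838 − 34.56 = 1.7238 psu.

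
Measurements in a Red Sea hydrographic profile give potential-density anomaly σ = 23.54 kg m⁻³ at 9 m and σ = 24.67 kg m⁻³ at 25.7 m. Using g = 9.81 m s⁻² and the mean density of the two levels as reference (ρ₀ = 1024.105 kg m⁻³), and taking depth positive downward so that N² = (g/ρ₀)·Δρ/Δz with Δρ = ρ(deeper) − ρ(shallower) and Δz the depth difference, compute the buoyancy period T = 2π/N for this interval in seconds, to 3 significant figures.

247 s

Δρ = 1024.67 − 1023.54 = 1.13 kg m⁻³ over Δz = 25.7 − 9 = 16.7 m.
N² = (9.81/1024.105) × (1.13/16.7) = 6.4817 × 10⁻⁴ s⁻².
N = √(6.4817 × 10⁻⁴) = 0.025459 rad s⁻¹, so T = 2π/N = 246.80 s ≈ 247 s.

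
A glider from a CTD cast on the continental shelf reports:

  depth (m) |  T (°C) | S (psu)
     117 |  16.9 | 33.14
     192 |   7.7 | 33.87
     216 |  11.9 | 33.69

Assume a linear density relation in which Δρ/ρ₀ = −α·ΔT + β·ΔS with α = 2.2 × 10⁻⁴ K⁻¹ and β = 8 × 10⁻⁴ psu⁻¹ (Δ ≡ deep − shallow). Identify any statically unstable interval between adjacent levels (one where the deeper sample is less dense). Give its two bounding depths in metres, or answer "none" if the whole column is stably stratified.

Evaluate Δρ/ρ₀ = −αΔT + βΔS across each adjacent pair:
  117–192 m: −αΔT+βΔS = −(2.2 × 10⁻⁴)(-9.2)+(8 × 10⁻⁴)(+0.73) = 2.6 × 10⁻³ → stable
  192–216 m: −αΔT+βΔS = −(2.2 × 10⁻⁴)(+4.2)+(8 × 10⁻⁴)(-0.18) = -1.1 × 10⁻³ → UNSTABLE
The 192–216 m interval has Δρ < 0: lighter water underlies denser water.

192–216 m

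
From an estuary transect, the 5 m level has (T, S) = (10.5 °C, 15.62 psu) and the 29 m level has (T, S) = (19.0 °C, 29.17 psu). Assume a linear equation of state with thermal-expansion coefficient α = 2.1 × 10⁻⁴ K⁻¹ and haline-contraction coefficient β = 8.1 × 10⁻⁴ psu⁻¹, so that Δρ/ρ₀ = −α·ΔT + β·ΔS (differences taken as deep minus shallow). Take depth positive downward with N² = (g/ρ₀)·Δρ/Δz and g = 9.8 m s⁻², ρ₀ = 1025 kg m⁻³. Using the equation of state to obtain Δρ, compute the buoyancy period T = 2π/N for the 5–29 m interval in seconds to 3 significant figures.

103 s

ΔT = +8.5 K, ΔS = +13.55 psu (deep − shallow).
Δρ/ρ₀ = −αΔT + βΔS = -1.785 × 10⁻³ + 0.0109755 = 9.1905 × 10⁻³, so Δρ ≈ 9.420 kg m⁻³.
N² = (g/ρ₀)·Δρ/Δz = g·(Δρ/ρ₀)/Δz = 9.8 × 9.1905 × 10⁻³ / 24 = 3.7528 × 10⁻³ s⁻².
N = √(3.7528 × 10⁻³) = 0.061260 rad s⁻¹ → T = 2π/N = 102.57 s ≈ 103 s.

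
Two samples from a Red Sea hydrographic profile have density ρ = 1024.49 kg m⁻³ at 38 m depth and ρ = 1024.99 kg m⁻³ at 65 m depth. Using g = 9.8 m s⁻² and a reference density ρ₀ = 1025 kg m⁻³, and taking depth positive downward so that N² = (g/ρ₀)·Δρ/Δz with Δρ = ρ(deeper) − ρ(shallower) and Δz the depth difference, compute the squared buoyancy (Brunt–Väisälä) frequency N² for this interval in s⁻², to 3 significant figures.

Δρ = 1024.99 − 1024.49 = 0.50 kg m⁻³ over Δz = 65 − 38 = 27 m.
N² = (9.8/1025) × (0.50/27) = 1.7706 × 10⁻⁴ s⁻² ≈ 1.77 × 10⁻⁴ s⁻².
N² > 0, so the interval is statically stable.

1.77 × 10⁻⁴ s⁻²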